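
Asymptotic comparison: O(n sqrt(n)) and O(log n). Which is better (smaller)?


logarithmic grows slower than n^1.5
O(log n) is asymptotically smaller; O(n sqrt(n)) grows faster


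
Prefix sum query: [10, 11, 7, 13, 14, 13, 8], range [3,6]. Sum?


Prefix sums: [0, 10, 21, 28, 41, 55, 68, 76]
Sum[3..6] = prefix[7] - prefix[3] = 76 - 28 = 48


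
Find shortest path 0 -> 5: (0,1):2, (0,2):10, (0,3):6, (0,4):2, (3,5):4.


Dijkstra from 0:
Distances: {0: 0, 1: 2, 2: 10, 3: 6, 4: 2, 5: 10}
Shortest distance to 5 = 10, path = [0, 3, 5]


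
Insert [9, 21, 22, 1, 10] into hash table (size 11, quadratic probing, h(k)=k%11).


Insertions: 9->slot 9; 21->slot 10; 22->slot 0; 1->slot 1; 10->slot 3
Table: [22, 1, None, 10, None, None, None, None, None, 9, 21]


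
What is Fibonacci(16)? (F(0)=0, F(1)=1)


F(n)=F(n-1)+F(n-2)
...F(14)=377, F(15)=610, F(16)=987


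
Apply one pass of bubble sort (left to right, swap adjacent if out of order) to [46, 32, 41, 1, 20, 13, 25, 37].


After one pass: [32, 41, 1, 20, 13, 25, 37, 46]


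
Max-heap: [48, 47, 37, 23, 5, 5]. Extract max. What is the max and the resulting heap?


Max = 48
Replace root with last, heapify down
Resulting heap: [47, 23, 37, 5, 5]


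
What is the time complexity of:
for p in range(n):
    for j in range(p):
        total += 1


Per nesting level: O(n) * O(n) [triangular over p] = O(n^2)
Complexity: O(n^2)


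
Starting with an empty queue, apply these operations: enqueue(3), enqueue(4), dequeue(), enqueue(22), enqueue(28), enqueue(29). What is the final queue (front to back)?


enqueue(3) -> [3]
enqueue(4) -> [3, 4]
dequeue() returns 3 -> [4]
enqueue(22) -> [4, 22]
enqueue(28) -> [4, 22, 28]
enqueue(29) -> [4, 22, 28, 29]
Final queue (front to back): [4, 22, 28, 29]


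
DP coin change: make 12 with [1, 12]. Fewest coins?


dp[0]=0; dp[i]=1+min(dp[i-c] for c in coins)
...dp[7]=7, dp[8]=8, dp[9]=9, dp[10]=10, dp[11]=11, dp[12]=1
Minimum coins for 12 = 1


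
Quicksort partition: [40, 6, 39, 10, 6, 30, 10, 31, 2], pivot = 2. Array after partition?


Elements <= 2 go left of pivot.
Result: [2, 6, 39, 10, 6, 30, 10, 31, 40], pivot at index 0


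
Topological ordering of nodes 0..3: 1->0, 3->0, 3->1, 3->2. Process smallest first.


Kahn's algorithm, process smallest node first
Order: [3, 1, 0, 2]


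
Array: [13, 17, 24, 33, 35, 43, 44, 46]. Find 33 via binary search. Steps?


Search for 33:
[0,7] mid=3 arr[3]=33
Total: 1 comparisons


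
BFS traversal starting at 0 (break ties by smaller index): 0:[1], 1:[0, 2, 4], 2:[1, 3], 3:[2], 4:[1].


BFS queue: start with [0]
Visit order: [0, 1, 2, 4, 3]


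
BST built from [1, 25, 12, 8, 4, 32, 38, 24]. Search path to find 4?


BST root = 1
Search for 4: compare at each node
Path: [1, 25, 12, 8, 4]


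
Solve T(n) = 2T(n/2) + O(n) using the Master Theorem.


a=2, b=2, c=1. log_2(2)=1 = c=1. Case 2: O(n^c log n) = O(n log n)
Complexity: O(n log n)


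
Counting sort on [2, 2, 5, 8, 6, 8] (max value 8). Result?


Count array: [0, 0, 2, 0, 0, 1, 1, 0, 2]
Reconstruct: [2, 2, 5, 6, 8, 8]


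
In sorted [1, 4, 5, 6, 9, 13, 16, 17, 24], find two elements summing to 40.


Two pointers: lo=0, hi=8
Found pair: (16, 24) summing to 40


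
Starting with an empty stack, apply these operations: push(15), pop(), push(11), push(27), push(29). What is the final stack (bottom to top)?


push(15) -> [15]
pop() returns 15 -> []
push(11) -> [11]
push(27) -> [11, 27]
push(29) -> [11, 27, 29]
Final stack (bottom to top): [11, 27, 29]


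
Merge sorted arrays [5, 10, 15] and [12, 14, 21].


Compare heads, take smaller each step.
Merged: [5, 10, 12, 14, 15, 21]


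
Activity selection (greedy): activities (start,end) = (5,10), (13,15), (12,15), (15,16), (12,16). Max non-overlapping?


Greedy: pick earliest-ending, then skip overlaps.
Selected (3 activities): [(5, 10), (13, 15), (15, 16)]


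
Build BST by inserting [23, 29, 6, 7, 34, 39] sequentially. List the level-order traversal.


Root = 23; build tree by BST insertion.
Level-Order traversal: [23, 6, 29, 7, 34, 39]


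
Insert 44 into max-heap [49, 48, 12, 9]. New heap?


Append 44: [49, 48, 12, 9, 44]
Bubble up: no swaps needed
Result: [49, 48, 12, 9, 44]


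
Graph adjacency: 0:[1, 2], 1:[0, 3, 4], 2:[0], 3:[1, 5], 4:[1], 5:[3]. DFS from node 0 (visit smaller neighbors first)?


DFS stack-based: start with [0]
Visit order: [0, 1, 3, 5, 4, 2]


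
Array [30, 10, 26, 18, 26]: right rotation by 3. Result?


Right rotate by 3: [26, 18, 26, 30, 10]


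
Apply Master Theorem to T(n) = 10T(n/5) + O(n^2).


a=10, b=5, c=2. log_5(10)=1.431 < c=2. Case 3: O(n^c) = O(n^2)
Complexity: O(n^2)


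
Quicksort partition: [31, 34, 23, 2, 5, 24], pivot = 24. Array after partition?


Elements <= 24 go left of pivot.
Result: [23, 2, 5, 24, 31, 34], pivot at index 3


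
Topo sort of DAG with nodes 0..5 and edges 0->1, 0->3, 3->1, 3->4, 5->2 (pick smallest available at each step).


Kahn's algorithm, process smallest node first
Order: [0, 3, 1, 4, 5, 2]


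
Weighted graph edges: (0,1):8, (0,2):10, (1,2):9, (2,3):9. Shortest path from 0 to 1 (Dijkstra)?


Dijkstra from 0:
Distances: {0: 0, 1: 8, 2: 10, 3: 19}
Shortest distance to 1 = 8, path = [0, 1]


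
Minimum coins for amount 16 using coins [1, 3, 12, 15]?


dp[0]=0; dp[i]=1+min(dp[i-c] for c in coins)
...dp[11]=5, dp[12]=1, dp[13]=2, dp[14]=3, dp[15]=1, dp[16]=2
Minimum coins for 16 = 2


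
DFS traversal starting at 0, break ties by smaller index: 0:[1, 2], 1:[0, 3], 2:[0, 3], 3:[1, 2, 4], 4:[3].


DFS stack-based: start with [0]
Visit order: [0, 1, 3, 2, 4]


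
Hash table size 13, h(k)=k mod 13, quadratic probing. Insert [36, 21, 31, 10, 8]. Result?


Insertions: 36->slot 10; 21->slot 8; 31->slot 5; 10->slot 11; 8->slot 9
Table: [None, None, None, None, None, 31, None, None, 21, 8, 36, 10, None]


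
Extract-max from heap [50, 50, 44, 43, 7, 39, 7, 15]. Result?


Max = 50
Replace root with last, heapify down
Resulting heap: [50, 43, 44, 15, 7, 39, 7]


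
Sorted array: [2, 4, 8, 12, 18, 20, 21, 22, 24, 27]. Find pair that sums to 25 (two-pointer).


Two pointers: lo=0, hi=9
Found pair: (4, 21) summing to 25


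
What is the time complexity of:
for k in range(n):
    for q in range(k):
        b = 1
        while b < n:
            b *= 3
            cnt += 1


Per nesting level: O(n) * O(n) [triangular over k] * O(log n) = O(n^2 log n)
Complexity: O(n^2 log n)


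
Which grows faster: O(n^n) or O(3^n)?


exponential (base 3) grows slower than n^n
O(3^n) is asymptotically smaller; O(n^n) grows faster


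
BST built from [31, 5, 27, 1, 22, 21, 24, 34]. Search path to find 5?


BST root = 31
Search for 5: compare at each node
Path: [31, 5]


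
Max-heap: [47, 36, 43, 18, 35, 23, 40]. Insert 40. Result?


Append 40: [47, 36, 43, 18, 35, 23, 40, 40]
Bubble up: swap idx 7(40) with idx 3(18); swap idx 3(40) with idx 1(36)
Result: [47, 40, 43, 36, 35, 23, 40, 18]


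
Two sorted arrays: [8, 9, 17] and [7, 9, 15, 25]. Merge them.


Compare heads, take smaller each step.
Merged: [7, 8, 9, 9, 15, 17, 25]


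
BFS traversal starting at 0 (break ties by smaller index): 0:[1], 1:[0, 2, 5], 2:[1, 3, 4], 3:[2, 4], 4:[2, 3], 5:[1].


BFS queue: start with [0]
Visit order: [0, 1, 2, 5, 3, 4]


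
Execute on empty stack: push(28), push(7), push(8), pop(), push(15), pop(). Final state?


push(28) -> [28]
push(7) -> [28, 7]
push(8) -> [28, 7, 8]
pop() returns 8 -> [28, 7]
push(15) -> [28, 7, 15]
pop() returns 15 -> [28, 7]
Final stack (bottom to top): [28, 7]


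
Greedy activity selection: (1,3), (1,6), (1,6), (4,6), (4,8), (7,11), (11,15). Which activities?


Greedy: pick earliest-ending, then skip overlaps.
Selected (4 activities): [(1, 3), (4, 6), (7, 11), (11, 15)]


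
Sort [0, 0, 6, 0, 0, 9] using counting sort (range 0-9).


Count array: [4, 0, 0, 0, 0, 0, 1, 0, 0, 1]
Reconstruct: [0, 0, 0, 0, 6, 9]


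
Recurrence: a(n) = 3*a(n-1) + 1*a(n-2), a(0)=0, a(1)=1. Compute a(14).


Build bottom-up:
...a(12)=467280, a(13)=1543321, a(14)=3*1543321+1*467280=5097243


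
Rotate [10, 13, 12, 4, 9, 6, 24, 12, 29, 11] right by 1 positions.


Right rotate by 1: [11, 10, 13, 12, 4, 9, 6, 24, 12, 29]


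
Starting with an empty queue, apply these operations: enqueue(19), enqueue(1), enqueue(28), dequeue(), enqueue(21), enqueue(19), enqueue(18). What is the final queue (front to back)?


enqueue(19) -> [19]
enqueue(1) -> [19, 1]
enqueue(28) -> [19, 1, 28]
dequeue() returns 19 -> [1, 28]
enqueue(21) -> [1, 28, 21]
enqueue(19) -> [1, 28, 21, 19]
enqueue(18) -> [1, 28, 21, 19, 18]
Final queue (front to back): [1, 28, 21, 19, 18]


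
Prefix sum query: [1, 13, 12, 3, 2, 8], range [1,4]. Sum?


Prefix sums: [0, 1, 14, 26, 29, 31, 39]
Sum[1..4] = prefix[5] - prefix[1] = 31 - 1 = 30


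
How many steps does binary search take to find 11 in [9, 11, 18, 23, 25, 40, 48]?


Search for 11:
[0,6] mid=3 arr[3]=23
[0,2] mid=1 arr[1]=11
Total: 2 comparisons


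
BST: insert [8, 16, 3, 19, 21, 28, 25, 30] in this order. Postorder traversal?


Root = 8; build tree by BST insertion.
Postorder traversal: [3, 25, 30, 28, 21, 19, 16, 8]


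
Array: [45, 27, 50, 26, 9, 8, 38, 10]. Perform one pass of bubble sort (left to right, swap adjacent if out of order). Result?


After one pass: [27, 45, 26, 9, 8, 38, 10, 50]


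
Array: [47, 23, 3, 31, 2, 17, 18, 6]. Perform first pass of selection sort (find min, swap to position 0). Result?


After one pass: [2, 23, 3, 31, 47, 17, 18, 6]


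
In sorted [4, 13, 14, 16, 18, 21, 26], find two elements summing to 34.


Two pointers: lo=0, hi=6
Found pair: (13, 21) summing to 34


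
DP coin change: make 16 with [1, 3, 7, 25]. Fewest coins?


dp[0]=0; dp[i]=1+min(dp[i-c] for c in coins)
...dp[11]=3, dp[12]=4, dp[13]=3, dp[14]=2, dp[15]=3, dp[16]=4
Minimum coins for 16 = 4


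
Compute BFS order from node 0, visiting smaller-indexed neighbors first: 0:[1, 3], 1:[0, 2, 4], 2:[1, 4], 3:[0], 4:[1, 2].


BFS queue: start with [0]
Visit order: [0, 1, 3, 2, 4]


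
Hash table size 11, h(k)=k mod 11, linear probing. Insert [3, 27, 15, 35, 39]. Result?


Insertions: 3->slot 3; 27->slot 5; 15->slot 4; 35->slot 2; 39->slot 6
Table: [None, None, 35, 3, 15, 27, 39, None, None, None, None]


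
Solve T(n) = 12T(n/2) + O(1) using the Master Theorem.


a=12, b=2, c=0. log_2(12)=3.585 > c=0. Case 1: O(n^log_b(a)) = O(n^3.585)
Complexity: O(n^3.585)


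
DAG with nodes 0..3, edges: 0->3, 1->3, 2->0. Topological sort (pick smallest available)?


Kahn's algorithm, process smallest node first
Order: [1, 2, 0, 3]


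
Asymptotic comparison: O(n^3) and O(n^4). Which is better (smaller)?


cubic grows slower than quartic
O(n^3) is asymptotically smaller; O(n^4) grows faster


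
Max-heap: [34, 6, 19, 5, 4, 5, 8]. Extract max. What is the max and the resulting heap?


Max = 34
Replace root with last, heapify down
Resulting heap: [19, 6, 8, 5, 4, 5]


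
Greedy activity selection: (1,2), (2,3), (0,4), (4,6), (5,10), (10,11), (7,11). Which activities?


Greedy: pick earliest-ending, then skip overlaps.
Selected (4 activities): [(1, 2), (2, 3), (4, 6), (10, 11)]


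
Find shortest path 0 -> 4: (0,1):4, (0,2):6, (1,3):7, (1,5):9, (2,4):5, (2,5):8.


Dijkstra from 0:
Distances: {0: 0, 1: 4, 2: 6, 3: 11, 4: 11, 5: 13}
Shortest distance to 4 = 11, path = [0, 2, 4]


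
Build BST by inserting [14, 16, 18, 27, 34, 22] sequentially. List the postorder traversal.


Root = 14; build tree by BST insertion.
Postorder traversal: [22, 34, 27, 18, 16, 14]


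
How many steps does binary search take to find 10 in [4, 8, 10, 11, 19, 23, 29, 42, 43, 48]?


Search for 10:
[0,9] mid=4 arr[4]=19
[0,3] mid=1 arr[1]=8
[2,3] mid=2 arr[2]=10
Total: 3 comparisons


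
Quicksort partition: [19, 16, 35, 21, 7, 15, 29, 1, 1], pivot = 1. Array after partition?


Elements <= 1 go left of pivot.
Result: [1, 1, 35, 21, 7, 15, 29, 19, 16], pivot at index 1


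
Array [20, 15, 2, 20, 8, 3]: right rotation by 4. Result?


Right rotate by 4: [2, 20, 8, 3, 20, 15]


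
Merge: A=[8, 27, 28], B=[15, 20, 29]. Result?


Compare heads, take smaller each step.
Merged: [8, 15, 20, 27, 28, 29]


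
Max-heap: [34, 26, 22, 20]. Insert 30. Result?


Append 30: [34, 26, 22, 20, 30]
Bubble up: swap idx 4(30) with idx 1(26)
Result: [34, 30, 22, 20, 26]


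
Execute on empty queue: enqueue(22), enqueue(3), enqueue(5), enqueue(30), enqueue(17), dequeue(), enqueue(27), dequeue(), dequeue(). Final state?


enqueue(22) -> [22]
enqueue(3) -> [22, 3]
enqueue(5) -> [22, 3, 5]
enqueue(30) -> [22, 3, 5, 30]
enqueue(17) -> [22, 3, 5, 30, 17]
dequeue() returns 22 -> [3, 5, 30, 17]
enqueue(27) -> [3, 5, 30, 17, 27]
dequeue() returns 3 -> [5, 30, 17, 27]
dequeue() returns 5 -> [30, 17, 27]
Final queue (front to back): [30, 17, 27]


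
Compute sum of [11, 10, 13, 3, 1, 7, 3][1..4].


Prefix sums: [0, 11, 21, 34, 37, 38, 45, 48]
Sum[1..4] = prefix[5] - prefix[1] = 38 - 11 = 27


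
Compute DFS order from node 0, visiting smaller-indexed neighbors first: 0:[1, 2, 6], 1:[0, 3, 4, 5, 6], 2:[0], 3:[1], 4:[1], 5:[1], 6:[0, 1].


DFS stack-based: start with [0]
Visit order: [0, 1, 3, 4, 5, 6, 2]


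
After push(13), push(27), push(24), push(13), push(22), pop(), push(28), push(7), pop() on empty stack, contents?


push(13) -> [13]
push(27) -> [13, 27]
push(24) -> [13, 27, 24]
push(13) -> [13, 27, 24, 13]
push(22) -> [13, 27, 24, 13, 22]
pop() returns 22 -> [13, 27, 24, 13]
push(28) -> [13, 27, 24, 13, 28]
push(7) -> [13, 27, 24, 13, 28, 7]
pop() returns 7 -> [13, 27, 24, 13, 28]
Final stack (bottom to top): [13, 27, 24, 13, 28]


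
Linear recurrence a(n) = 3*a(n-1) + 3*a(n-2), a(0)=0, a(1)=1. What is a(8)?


Build bottom-up:
...a(6)=648, a(7)=2457, a(8)=3*2457+3*648=9315


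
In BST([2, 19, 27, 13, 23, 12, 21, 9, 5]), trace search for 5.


BST root = 2
Search for 5: compare at each node
Path: [2, 19, 13, 12, 9, 5]


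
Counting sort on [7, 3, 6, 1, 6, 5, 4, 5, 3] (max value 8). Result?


Count array: [0, 1, 0, 2, 1, 2, 2, 1, 0]
Reconstruct: [1, 3, 3, 4, 5, 5, 6, 6, 7]


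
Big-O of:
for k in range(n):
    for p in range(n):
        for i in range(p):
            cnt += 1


Per nesting level: O(n) * O(n) * O(n) [triangular over p] = O(n^3)
Complexity: O(n^3)


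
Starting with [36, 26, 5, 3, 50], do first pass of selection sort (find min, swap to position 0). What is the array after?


After one pass: [3, 26, 5, 36, 50]


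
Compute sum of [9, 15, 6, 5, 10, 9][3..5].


Prefix sums: [0, 9, 24, 30, 35, 45, 54]
Sum[3..5] = prefix[6] - prefix[3] = 54 - 30 = 24


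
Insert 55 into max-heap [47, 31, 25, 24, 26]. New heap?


Append 55: [47, 31, 25, 24, 26, 55]
Bubble up: swap idx 5(55) with idx 2(25); swap idx 2(55) with idx 0(47)
Result: [55, 31, 47, 24, 26, 25]


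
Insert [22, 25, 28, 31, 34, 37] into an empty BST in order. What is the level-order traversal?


Root = 22; build tree by BST insertion.
Level-Order traversal: [22, 25, 28, 31, 34, 37]


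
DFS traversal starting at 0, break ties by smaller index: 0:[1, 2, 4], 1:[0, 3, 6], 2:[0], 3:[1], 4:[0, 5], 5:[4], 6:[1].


DFS stack-based: start with [0]
Visit order: [0, 1, 3, 6, 2, 4, 5]


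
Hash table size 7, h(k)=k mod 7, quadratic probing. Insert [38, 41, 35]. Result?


Insertions: 38->slot 3; 41->slot 6; 35->slot 0
Table: [35, None, None, 38, None, None, 41]


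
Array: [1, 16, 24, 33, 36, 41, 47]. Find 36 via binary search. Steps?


Search for 36:
[0,6] mid=3 arr[3]=33
[4,6] mid=5 arr[5]=41
[4,4] mid=4 arr[4]=36
Total: 3 comparisons


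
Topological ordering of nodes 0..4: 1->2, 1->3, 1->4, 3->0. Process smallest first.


Kahn's algorithm, process smallest node first
Order: [1, 2, 3, 0, 4]


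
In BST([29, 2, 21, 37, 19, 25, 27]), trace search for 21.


BST root = 29
Search for 21: compare at each node
Path: [29, 2, 21]


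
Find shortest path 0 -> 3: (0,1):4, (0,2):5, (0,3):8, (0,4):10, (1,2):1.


Dijkstra from 0:
Distances: {0: 0, 1: 4, 2: 5, 3: 8, 4: 10}
Shortest distance to 3 = 8, path = [0, 3]


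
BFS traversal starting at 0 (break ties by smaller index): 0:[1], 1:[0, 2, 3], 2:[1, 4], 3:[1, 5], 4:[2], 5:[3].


BFS queue: start with [0]
Visit order: [0, 1, 2, 3, 4, 5]


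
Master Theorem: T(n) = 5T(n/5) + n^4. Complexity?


a=5, b=5, c=4. log_5(5)=1 < c=4. Case 3: O(n^c) = O(n^4)
Complexity: O(n^4)


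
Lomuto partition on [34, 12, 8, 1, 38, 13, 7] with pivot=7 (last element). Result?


Elements <= 7 go left of pivot.
Result: [1, 7, 8, 34, 38, 13, 12], pivot at index 1


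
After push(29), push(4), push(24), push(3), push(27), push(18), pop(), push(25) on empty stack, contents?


push(29) -> [29]
push(4) -> [29, 4]
push(24) -> [29, 4, 24]
push(3) -> [29, 4, 24, 3]
push(27) -> [29, 4, 24, 3, 27]
push(18) -> [29, 4, 24, 3, 27, 18]
pop() returns 18 -> [29, 4, 24, 3, 27]
push(25) -> [29, 4, 24, 3, 27, 25]
Final stack (bottom to top): [29, 4, 24, 3, 27, 25]


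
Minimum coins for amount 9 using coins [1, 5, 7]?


dp[0]=0; dp[i]=1+min(dp[i-c] for c in coins)
...dp[4]=4, dp[5]=1, dp[6]=2, dp[7]=1, dp[8]=2, dp[9]=3
Minimum coins for 9 = 3


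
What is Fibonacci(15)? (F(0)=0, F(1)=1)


F(n)=F(n-1)+F(n-2)
...F(13)=233, F(14)=377, F(15)=610


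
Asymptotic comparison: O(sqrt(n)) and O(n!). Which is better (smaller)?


sublinear grows slower than factorial
O(sqrt(n)) is asymptotically smaller; O(n!) grows faster


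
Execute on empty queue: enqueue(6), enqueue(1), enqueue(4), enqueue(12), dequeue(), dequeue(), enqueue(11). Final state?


enqueue(6) -> [6]
enqueue(1) -> [6, 1]
enqueue(4) -> [6, 1, 4]
enqueue(12) -> [6, 1, 4, 12]
dequeue() returns 6 -> [1, 4, 12]
dequeue() returns 1 -> [4, 12]
enqueue(11) -> [4, 12, 11]
Final queue (front to back): [4, 12, 11]


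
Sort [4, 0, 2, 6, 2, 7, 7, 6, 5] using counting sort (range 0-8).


Count array: [1, 0, 2, 0, 1, 1, 2, 2, 0]
Reconstruct: [0, 2, 2, 4, 5, 6, 6, 7, 7]


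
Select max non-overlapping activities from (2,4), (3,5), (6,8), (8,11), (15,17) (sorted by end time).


Greedy: pick earliest-ending, then skip overlaps.
Selected (4 activities): [(2, 4), (6, 8), (8, 11), (15, 17)]


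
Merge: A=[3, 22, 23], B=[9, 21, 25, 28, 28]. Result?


Compare heads, take smaller each step.
Merged: [3, 9, 21, 22, 23, 25, 28, 28]


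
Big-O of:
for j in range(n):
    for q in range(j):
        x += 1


Per nesting level: O(n) * O(n) [triangular over j] = O(n^2)
Complexity: O(n^2)


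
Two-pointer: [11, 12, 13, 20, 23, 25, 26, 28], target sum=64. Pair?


Two pointers: lo=0, hi=7
No pair sums to 64


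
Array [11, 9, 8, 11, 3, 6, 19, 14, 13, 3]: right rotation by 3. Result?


Right rotate by 3: [14, 13, 3, 11, 9, 8, 11, 3, 6, 19]


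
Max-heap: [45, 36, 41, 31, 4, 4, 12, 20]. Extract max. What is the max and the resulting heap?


Max = 45
Replace root with last, heapify down
Resulting heap: [41, 36, 20, 31, 4, 4, 12]


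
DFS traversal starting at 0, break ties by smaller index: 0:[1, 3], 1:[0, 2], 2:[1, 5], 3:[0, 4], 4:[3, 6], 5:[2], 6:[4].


DFS stack-based: start with [0]
Visit order: [0, 1, 2, 5, 3, 4, 6]


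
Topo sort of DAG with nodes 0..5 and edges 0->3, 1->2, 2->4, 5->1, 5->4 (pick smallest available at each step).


Kahn's algorithm, process smallest node first
Order: [0, 3, 5, 1, 2, 4]


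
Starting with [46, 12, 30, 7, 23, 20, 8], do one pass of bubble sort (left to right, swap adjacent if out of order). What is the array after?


After one pass: [12, 30, 7, 23, 20, 8, 46]


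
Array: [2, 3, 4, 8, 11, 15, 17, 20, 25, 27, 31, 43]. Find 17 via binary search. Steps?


Search for 17:
[0,11] mid=5 arr[5]=15
[6,11] mid=8 arr[8]=25
[6,7] mid=6 arr[6]=17
Total: 3 comparisons


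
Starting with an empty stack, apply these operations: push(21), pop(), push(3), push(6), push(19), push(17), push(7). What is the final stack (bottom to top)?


push(21) -> [21]
pop() returns 21 -> []
push(3) -> [3]
push(6) -> [3, 6]
push(19) -> [3, 6, 19]
push(17) -> [3, 6, 19, 17]
push(7) -> [3, 6, 19, 17, 7]
Final stack (bottom to top): [3, 6, 19, 17, 7]


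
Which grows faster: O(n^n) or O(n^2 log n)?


n^2 log n grows slower than n^n
O(n^2 log n) is asymptotically smaller; O(n^n) grows faster


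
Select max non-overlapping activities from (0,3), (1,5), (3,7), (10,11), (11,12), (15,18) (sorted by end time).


Greedy: pick earliest-ending, then skip overlaps.
Selected (5 activities): [(0, 3), (3, 7), (10, 11), (11, 12), (15, 18)]


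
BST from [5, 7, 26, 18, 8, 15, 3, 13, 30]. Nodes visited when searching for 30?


BST root = 5
Search for 30: compare at each node
Path: [5, 7, 26, 30]


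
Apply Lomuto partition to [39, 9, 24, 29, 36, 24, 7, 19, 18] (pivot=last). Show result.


Elements <= 18 go left of pivot.
Result: [9, 7, 18, 29, 36, 24, 39, 19, 24], pivot at index 2


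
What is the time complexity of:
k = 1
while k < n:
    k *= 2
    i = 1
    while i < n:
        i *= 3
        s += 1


Per nesting level: O(log n) * O(log n) = O((log n)^2)
Complexity: O((log n)^2)


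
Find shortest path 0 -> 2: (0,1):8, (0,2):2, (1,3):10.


Dijkstra from 0:
Distances: {0: 0, 1: 8, 2: 2, 3: 18}
Shortest distance to 2 = 2, path = [0, 2]


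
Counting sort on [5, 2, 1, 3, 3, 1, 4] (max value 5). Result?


Count array: [0, 2, 1, 2, 1, 1]
Reconstruct: [1, 1, 2, 3, 3, 4, 5]


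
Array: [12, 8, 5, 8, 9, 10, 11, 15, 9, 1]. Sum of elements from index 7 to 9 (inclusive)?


Prefix sums: [0, 12, 20, 25, 33, 42, 52, 63, 78, 87, 88]
Sum[7..9] = prefix[10] - prefix[7] = 88 - 63 = 25


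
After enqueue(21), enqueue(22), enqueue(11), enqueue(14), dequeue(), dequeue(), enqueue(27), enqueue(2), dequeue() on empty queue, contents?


enqueue(21) -> [21]
enqueue(22) -> [21, 22]
enqueue(11) -> [21, 22, 11]
enqueue(14) -> [21, 22, 11, 14]
dequeue() returns 21 -> [22, 11, 14]
dequeue() returns 22 -> [11, 14]
enqueue(27) -> [11, 14, 27]
enqueue(2) -> [11, 14, 27, 2]
dequeue() returns 11 -> [14, 27, 2]
Final queue (front to back): [14, 27, 2]


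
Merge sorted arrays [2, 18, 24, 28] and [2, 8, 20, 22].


Compare heads, take smaller each step.
Merged: [2, 2, 8, 18, 20, 22, 24, 28]


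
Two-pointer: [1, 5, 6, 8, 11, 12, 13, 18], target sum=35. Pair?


Two pointers: lo=0, hi=7
No pair sums to 35


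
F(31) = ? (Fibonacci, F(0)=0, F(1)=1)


F(n)=F(n-1)+F(n-2)
...F(29)=514229, F(30)=832040, F(31)=1346269


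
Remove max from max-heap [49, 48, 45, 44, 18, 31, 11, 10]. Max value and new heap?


Max = 49
Replace root with last, heapify down
Resulting heap: [48, 44, 45, 10, 18, 31, 11]


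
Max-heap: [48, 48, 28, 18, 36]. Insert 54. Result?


Append 54: [48, 48, 28, 18, 36, 54]
Bubble up: swap idx 5(54) with idx 2(28); swap idx 2(54) with idx 0(48)
Result: [54, 48, 48, 18, 36, 28]


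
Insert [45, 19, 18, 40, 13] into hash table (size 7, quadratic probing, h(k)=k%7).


Insertions: 45->slot 3; 19->slot 5; 18->slot 4; 40->slot 6; 13->slot 0
Table: [13, None, None, 45, 18, 19, 40]


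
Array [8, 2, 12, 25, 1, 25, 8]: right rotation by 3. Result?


Right rotate by 3: [1, 25, 8, 8, 2, 12, 25]


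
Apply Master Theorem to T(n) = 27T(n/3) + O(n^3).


a=27, b=3, c=3. log_3(27)=3 = c=3. Case 2: O(n^c log n) = O(n^3 log n)
Complexity: O(n^3 log n)


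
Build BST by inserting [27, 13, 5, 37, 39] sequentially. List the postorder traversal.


Root = 27; build tree by BST insertion.
Postorder traversal: [5, 13, 39, 37, 27]


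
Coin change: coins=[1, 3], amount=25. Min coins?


dp[0]=0; dp[i]=1+min(dp[i-c] for c in coins)
...dp[20]=8, dp[21]=7, dp[22]=8, dp[23]=9, dp[24]=8, dp[25]=9
Minimum coins for 25 = 9


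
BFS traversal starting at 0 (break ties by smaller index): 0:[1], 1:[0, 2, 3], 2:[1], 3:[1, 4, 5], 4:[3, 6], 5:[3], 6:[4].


BFS queue: start with [0]
Visit order: [0, 1, 2, 3, 4, 5, 6]


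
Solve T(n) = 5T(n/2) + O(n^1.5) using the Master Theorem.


a=5, b=2, c=1.5. log_2(5)=2.322 > c=1.5. Case 1: O(n^log_b(a)) = O(n^2.322)
Complexity: O(n^2.322)


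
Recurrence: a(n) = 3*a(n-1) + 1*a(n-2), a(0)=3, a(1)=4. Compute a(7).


Build bottom-up:
...a(5)=535, a(6)=1767, a(7)=3*1767+1*535=5836


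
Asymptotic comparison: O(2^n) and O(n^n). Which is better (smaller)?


exponential grows slower than n^n
O(2^n) is asymptotically smaller; O(n^n) grows faster


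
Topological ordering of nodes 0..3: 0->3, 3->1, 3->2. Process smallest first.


Kahn's algorithm, process smallest node first
Order: [0, 3, 1, 2]


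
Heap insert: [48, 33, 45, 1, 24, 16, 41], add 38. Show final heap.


Append 38: [48, 33, 45, 1, 24, 16, 41, 38]
Bubble up: swap idx 7(38) with idx 3(1); swap idx 3(38) with idx 1(33)
Result: [48, 38, 45, 33, 24, 16, 41, 1]


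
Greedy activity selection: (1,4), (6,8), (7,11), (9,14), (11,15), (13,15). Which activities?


Greedy: pick earliest-ending, then skip overlaps.
Selected (3 activities): [(1, 4), (6, 8), (9, 14)]


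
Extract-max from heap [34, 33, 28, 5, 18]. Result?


Max = 34
Replace root with last, heapify down
Resulting heap: [33, 18, 28, 5]


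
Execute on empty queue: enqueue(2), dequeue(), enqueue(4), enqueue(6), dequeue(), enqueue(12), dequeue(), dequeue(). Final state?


enqueue(2) -> [2]
dequeue() returns 2 -> []
enqueue(4) -> [4]
enqueue(6) -> [4, 6]
dequeue() returns 4 -> [6]
enqueue(12) -> [6, 12]
dequeue() returns 6 -> [12]
dequeue() returns 12 -> []
Final queue (front to back): []


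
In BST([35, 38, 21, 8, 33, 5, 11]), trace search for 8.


BST root = 35
Search for 8: compare at each node
Path: [35, 21, 8]


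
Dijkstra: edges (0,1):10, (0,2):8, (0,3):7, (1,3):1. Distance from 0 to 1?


Dijkstra from 0:
Distances: {0: 0, 1: 8, 2: 8, 3: 7}
Shortest distance to 1 = 8, path = [0, 3, 1]


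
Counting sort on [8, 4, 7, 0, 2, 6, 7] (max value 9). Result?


Count array: [1, 0, 1, 0, 1, 0, 1, 2, 1, 0]
Reconstruct: [0, 2, 4, 6, 7, 7, 8]


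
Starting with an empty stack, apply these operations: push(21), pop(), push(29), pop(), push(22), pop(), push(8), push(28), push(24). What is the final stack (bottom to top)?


push(21) -> [21]
pop() returns 21 -> []
push(29) -> [29]
pop() returns 29 -> []
push(22) -> [22]
pop() returns 22 -> []
push(8) -> [8]
push(28) -> [8, 28]
push(24) -> [8, 28, 24]
Final stack (bottom to top): [8, 28, 24]


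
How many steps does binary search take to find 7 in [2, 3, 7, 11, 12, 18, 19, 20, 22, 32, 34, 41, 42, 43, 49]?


Search for 7:
[0,14] mid=7 arr[7]=20
[0,6] mid=3 arr[3]=11
[0,2] mid=1 arr[1]=3
[2,2] mid=2 arr[2]=7
Total: 4 comparisons


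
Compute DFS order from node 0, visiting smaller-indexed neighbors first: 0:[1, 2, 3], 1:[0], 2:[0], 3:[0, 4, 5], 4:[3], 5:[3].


DFS stack-based: start with [0]
Visit order: [0, 1, 2, 3, 4, 5]


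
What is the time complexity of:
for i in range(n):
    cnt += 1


Per nesting level: O(n) = O(n)
Complexity: O(n)


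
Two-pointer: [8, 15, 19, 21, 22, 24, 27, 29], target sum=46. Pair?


Two pointers: lo=0, hi=7
Found pair: (19, 27) summing to 46


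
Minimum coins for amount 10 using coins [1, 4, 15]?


dp[0]=0; dp[i]=1+min(dp[i-c] for c in coins)
...dp[5]=2, dp[6]=3, dp[7]=4, dp[8]=2, dp[9]=3, dp[10]=4
Minimum coins for 10 = 4


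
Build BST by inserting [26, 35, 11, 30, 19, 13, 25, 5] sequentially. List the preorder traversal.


Root = 26; build tree by BST insertion.
Preorder traversal: [26, 11, 5, 19, 13, 25, 35, 30]


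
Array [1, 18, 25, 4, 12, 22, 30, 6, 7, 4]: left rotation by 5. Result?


Left rotate by 5: [22, 30, 6, 7, 4, 1, 18, 25, 4, 12]


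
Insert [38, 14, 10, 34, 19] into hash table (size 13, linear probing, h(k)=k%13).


Insertions: 38->slot 12; 14->slot 1; 10->slot 10; 34->slot 8; 19->slot 6
Table: [None, 14, None, None, None, None, 19, None, 34, None, 10, None, 38]


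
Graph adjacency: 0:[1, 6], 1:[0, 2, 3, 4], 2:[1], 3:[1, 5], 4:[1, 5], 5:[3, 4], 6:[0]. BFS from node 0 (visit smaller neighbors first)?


BFS queue: start with [0]
Visit order: [0, 1, 6, 2, 3, 4, 5]


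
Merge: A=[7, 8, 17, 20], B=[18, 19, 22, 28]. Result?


Compare heads, take smaller each step.
Merged: [7, 8, 17, 18, 19, 20, 22, 28]


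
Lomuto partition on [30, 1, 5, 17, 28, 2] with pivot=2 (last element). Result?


Elements <= 2 go left of pivot.
Result: [1, 2, 5, 17, 28, 30], pivot at index 1


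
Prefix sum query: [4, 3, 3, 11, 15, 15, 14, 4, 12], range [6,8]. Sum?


Prefix sums: [0, 4, 7, 10, 21, 36, 51, 65, 69, 81]
Sum[6..8] = prefix[9] - prefix[6] = 81 - 51 = 30


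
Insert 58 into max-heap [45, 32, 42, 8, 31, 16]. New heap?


Append 58: [45, 32, 42, 8, 31, 16, 58]
Bubble up: swap idx 6(58) with idx 2(42); swap idx 2(58) with idx 0(45)
Result: [58, 32, 45, 8, 31, 16, 42]


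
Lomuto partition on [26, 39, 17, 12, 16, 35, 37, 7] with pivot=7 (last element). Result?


Elements <= 7 go left of pivot.
Result: [7, 39, 17, 12, 16, 35, 37, 26], pivot at index 0


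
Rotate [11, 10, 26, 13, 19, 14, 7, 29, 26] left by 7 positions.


Left rotate by 7: [29, 26, 11, 10, 26, 13, 19, 14, 7]


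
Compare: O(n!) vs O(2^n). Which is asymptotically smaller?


exponential grows slower than factorial
O(2^n) is asymptotically smaller; O(n!) grows faster


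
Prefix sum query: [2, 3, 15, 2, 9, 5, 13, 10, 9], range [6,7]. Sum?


Prefix sums: [0, 2, 5, 20, 22, 31, 36, 49, 59, 68]
Sum[6..7] = prefix[8] - prefix[6] = 59 - 36 = 23


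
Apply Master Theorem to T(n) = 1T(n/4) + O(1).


a=1, b=4, c=0. log_4(1)=0 = c=0. Case 2: O(n^c log n) = O(log n)
Complexity: O(log n)


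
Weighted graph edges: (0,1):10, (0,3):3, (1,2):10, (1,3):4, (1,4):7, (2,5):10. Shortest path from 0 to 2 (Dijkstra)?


Dijkstra from 0:
Distances: {0: 0, 1: 7, 2: 17, 3: 3, 4: 14, 5: 27}
Shortest distance to 2 = 17, path = [0, 3, 1, 2]


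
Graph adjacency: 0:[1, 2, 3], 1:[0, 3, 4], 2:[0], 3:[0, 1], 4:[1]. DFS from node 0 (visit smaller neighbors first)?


DFS stack-based: start with [0]
Visit order: [0, 1, 3, 4, 2]


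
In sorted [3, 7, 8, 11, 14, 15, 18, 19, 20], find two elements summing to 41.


Two pointers: lo=0, hi=8
No pair sums to 41


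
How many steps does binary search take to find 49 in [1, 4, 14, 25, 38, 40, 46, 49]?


Search for 49:
[0,7] mid=3 arr[3]=25
[4,7] mid=5 arr[5]=40
[6,7] mid=6 arr[6]=46
[7,7] mid=7 arr[7]=49
Total: 4 comparisons


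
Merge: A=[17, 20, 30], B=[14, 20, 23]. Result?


Compare heads, take smaller each step.
Merged: [14, 17, 20, 20, 23, 30]


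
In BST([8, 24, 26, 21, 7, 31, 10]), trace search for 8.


BST root = 8
Search for 8: compare at each node
Path: [8]


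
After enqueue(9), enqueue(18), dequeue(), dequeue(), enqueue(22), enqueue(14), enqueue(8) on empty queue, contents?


enqueue(9) -> [9]
enqueue(18) -> [9, 18]
dequeue() returns 9 -> [18]
dequeue() returns 18 -> []
enqueue(22) -> [22]
enqueue(14) -> [22, 14]
enqueue(8) -> [22, 14, 8]
Final queue (front to back): [22, 14, 8]


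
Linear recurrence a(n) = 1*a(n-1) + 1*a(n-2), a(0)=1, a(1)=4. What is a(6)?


Build bottom-up:
...a(4)=14, a(5)=23, a(6)=1*23+1*14=37


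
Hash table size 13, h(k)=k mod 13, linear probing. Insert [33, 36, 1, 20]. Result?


Insertions: 33->slot 7; 36->slot 10; 1->slot 1; 20->slot 8
Table: [None, 1, None, None, None, None, None, 33, 20, None, 36, None, None]


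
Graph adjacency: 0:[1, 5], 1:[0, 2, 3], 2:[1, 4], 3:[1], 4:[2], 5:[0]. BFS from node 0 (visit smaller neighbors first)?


BFS queue: start with [0]
Visit order: [0, 1, 5, 2, 3, 4]


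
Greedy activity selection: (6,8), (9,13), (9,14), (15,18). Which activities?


Greedy: pick earliest-ending, then skip overlaps.
Selected (3 activities): [(6, 8), (9, 13), (15, 18)]


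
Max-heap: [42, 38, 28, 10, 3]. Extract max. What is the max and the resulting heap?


Max = 42
Replace root with last, heapify down
Resulting heap: [38, 10, 28, 3]


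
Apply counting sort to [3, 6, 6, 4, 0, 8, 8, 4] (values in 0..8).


Count array: [1, 0, 0, 1, 2, 0, 2, 0, 2]
Reconstruct: [0, 3, 4, 4, 6, 6, 8, 8]


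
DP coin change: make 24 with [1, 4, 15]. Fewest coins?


dp[0]=0; dp[i]=1+min(dp[i-c] for c in coins)
...dp[19]=2, dp[20]=3, dp[21]=4, dp[22]=5, dp[23]=3, dp[24]=4
Minimum coins for 24 = 4


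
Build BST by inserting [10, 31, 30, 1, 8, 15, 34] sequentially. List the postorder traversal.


Root = 10; build tree by BST insertion.
Postorder traversal: [8, 1, 15, 30, 34, 31, 10]


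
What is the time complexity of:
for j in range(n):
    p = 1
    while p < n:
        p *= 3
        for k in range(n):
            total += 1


Per nesting level: O(n) * O(log n) * O(n) = O(n^2 log n)
Complexity: O(n^2 log n)


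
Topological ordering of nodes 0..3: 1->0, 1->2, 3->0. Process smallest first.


Kahn's algorithm, process smallest node first
Order: [1, 2, 3, 0]


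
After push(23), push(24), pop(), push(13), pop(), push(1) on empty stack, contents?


push(23) -> [23]
push(24) -> [23, 24]
pop() returns 24 -> [23]
push(13) -> [23, 13]
pop() returns 13 -> [23]
push(1) -> [23, 1]
Final stack (bottom to top): [23, 1]


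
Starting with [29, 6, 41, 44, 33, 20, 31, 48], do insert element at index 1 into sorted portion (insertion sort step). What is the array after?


After one pass: [6, 29, 41, 44, 33, 20, 31, 48]


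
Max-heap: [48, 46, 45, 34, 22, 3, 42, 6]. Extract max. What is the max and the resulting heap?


Max = 48
Replace root with last, heapify down
Resulting heap: [46, 34, 45, 6, 22, 3, 42]


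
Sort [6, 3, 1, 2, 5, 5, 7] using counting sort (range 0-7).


Count array: [0, 1, 1, 1, 0, 2, 1, 1]
Reconstruct: [1, 2, 3, 5, 5, 6, 7]


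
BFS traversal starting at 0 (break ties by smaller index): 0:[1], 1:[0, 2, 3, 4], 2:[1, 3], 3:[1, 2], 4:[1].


BFS queue: start with [0]
Visit order: [0, 1, 2, 3, 4]


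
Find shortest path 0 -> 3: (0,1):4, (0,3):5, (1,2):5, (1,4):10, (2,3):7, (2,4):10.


Dijkstra from 0:
Distances: {0: 0, 1: 4, 2: 9, 3: 5, 4: 14}
Shortest distance to 3 = 5, path = [0, 3]


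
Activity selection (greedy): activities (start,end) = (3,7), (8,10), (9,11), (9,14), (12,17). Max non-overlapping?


Greedy: pick earliest-ending, then skip overlaps.
Selected (3 activities): [(3, 7), (8, 10), (12, 17)]


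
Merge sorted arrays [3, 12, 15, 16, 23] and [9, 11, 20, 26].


Compare heads, take smaller each step.
Merged: [3, 9, 11, 12, 15, 16, 20, 23, 26]


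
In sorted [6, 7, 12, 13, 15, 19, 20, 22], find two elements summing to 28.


Two pointers: lo=0, hi=7
Found pair: (6, 22) summing to 28


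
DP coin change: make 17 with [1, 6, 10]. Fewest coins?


dp[0]=0; dp[i]=1+min(dp[i-c] for c in coins)
...dp[12]=2, dp[13]=3, dp[14]=4, dp[15]=5, dp[16]=2, dp[17]=3
Minimum coins for 17 = 3


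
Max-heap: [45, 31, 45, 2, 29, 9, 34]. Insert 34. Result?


Append 34: [45, 31, 45, 2, 29, 9, 34, 34]
Bubble up: swap idx 7(34) with idx 3(2); swap idx 3(34) with idx 1(31)
Result: [45, 34, 45, 31, 29, 9, 34, 2]


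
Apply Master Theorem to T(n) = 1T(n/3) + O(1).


a=1, b=3, c=0. log_3(1)=0 = c=0. Case 2: O(n^c log n) = O(log n)
Complexity: O(log n)


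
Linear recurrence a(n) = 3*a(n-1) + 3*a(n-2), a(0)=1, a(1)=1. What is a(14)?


Build bottom-up:
...a(12)=3447441, a(13)=13070241, a(14)=3*13070241+3*3447441=49553046


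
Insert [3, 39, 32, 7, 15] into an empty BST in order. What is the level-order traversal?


Root = 3; build tree by BST insertion.
Level-Order traversal: [3, 39, 32, 7, 15]


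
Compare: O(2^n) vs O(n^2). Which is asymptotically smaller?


quadratic grows slower than exponential
O(n^2) is asymptotically smaller; O(2^n) grows faster


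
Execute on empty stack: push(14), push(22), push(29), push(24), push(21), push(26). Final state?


push(14) -> [14]
push(22) -> [14, 22]
push(29) -> [14, 22, 29]
push(24) -> [14, 22, 29, 24]
push(21) -> [14, 22, 29, 24, 21]
push(26) -> [14, 22, 29, 24, 21, 26]
Final stack (bottom to top): [14, 22, 29, 24, 21, 26]


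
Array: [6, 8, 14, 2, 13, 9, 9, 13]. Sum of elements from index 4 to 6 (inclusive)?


Prefix sums: [0, 6, 14, 28, 30, 43, 52, 61, 74]
Sum[4..6] = prefix[7] - prefix[4] = 61 - 30 = 31


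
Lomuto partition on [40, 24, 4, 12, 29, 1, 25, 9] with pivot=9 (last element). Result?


Elements <= 9 go left of pivot.
Result: [4, 1, 9, 12, 29, 24, 25, 40], pivot at index 2


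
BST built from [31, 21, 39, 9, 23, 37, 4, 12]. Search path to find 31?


BST root = 31
Search for 31: compare at each node
Path: [31]


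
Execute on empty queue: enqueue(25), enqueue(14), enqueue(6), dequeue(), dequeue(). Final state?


enqueue(25) -> [25]
enqueue(14) -> [25, 14]
enqueue(6) -> [25, 14, 6]
dequeue() returns 25 -> [14, 6]
dequeue() returns 14 -> [6]
Final queue (front to back): [6]


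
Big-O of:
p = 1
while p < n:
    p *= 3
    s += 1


Per nesting level: O(log n) = O(log n)
Complexity: O(log n)


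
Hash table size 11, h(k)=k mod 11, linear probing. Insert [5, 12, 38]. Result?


Insertions: 5->slot 5; 12->slot 1; 38->slot 6
Table: [None, 12, None, None, None, 5, 38, None, None, None, None]


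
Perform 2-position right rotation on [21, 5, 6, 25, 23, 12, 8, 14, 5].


Right rotate by 2: [14, 5, 21, 5, 6, 25, 23, 12, 8]


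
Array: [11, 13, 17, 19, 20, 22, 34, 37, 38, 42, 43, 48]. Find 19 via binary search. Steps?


Search for 19:
[0,11] mid=5 arr[5]=22
[0,4] mid=2 arr[2]=17
[3,4] mid=3 arr[3]=19
Total: 3 comparisons


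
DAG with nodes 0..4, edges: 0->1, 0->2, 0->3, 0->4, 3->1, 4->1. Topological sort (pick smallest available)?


Kahn's algorithm, process smallest node first
Order: [0, 2, 3, 4, 1]


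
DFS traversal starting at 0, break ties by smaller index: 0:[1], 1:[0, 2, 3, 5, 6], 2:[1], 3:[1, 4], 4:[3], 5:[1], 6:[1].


DFS stack-based: start with [0]
Visit order: [0, 1, 2, 3, 4, 5, 6]


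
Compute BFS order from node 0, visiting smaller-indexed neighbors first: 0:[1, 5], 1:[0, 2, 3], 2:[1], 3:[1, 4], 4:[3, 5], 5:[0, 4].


BFS queue: start with [0]
Visit order: [0, 1, 5, 2, 3, 4]


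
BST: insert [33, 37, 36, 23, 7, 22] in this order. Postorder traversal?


Root = 33; build tree by BST insertion.
Postorder traversal: [22, 7, 23, 36, 37, 33]


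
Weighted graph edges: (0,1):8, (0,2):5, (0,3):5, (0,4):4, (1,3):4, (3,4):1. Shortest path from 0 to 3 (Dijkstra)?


Dijkstra from 0:
Distances: {0: 0, 1: 8, 2: 5, 3: 5, 4: 4}
Shortest distance to 3 = 5, path = [0, 3]


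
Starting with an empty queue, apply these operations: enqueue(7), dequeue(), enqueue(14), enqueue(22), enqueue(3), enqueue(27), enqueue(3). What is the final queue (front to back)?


enqueue(7) -> [7]
dequeue() returns 7 -> []
enqueue(14) -> [14]
enqueue(22) -> [14, 22]
enqueue(3) -> [14, 22, 3]
enqueue(27) -> [14, 22, 3, 27]
enqueue(3) -> [14, 22, 3, 27, 3]
Final queue (front to back): [14, 22, 3, 27, 3]


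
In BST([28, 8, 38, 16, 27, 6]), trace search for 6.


BST root = 28
Search for 6: compare at each node
Path: [28, 8, 6]


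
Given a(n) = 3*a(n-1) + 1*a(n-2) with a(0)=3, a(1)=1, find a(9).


Build bottom-up:
...a(7)=2269, a(8)=7494, a(9)=3*7494+1*2269=24751


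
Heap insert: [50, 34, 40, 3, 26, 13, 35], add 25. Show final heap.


Append 25: [50, 34, 40, 3, 26, 13, 35, 25]
Bubble up: swap idx 7(25) with idx 3(3)
Result: [50, 34, 40, 25, 26, 13, 35, 3]
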